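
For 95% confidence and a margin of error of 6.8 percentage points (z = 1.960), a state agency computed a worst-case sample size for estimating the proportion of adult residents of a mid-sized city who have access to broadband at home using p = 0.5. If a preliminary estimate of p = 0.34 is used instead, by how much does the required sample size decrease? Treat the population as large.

21

Conservative (p = 0.5): n = 1.960² × 0.25 / 0.068² ≈ 207.70 → 208.
Using p = 0.34: p(1−p) = 0.2244, so n = 1.960² × 0.2244 / 0.068² ≈ 186.43 → 187.
Reduction: 208 − 187 = 21.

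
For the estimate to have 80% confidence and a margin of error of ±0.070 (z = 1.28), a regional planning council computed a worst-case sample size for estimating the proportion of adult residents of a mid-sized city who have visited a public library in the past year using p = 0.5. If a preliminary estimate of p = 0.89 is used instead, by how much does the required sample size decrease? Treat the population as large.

51

Conservative (p = 0.5): n = 1.28² × 0.25 / 0.070² ≈ 83.59 → 84.
Using p = 0.89: p(1−p) = 0.0979, so n = 1.28² × 0.0979 / 0.070² ≈ 32.73 → 33.
Reduction: 84 − 33 = 51.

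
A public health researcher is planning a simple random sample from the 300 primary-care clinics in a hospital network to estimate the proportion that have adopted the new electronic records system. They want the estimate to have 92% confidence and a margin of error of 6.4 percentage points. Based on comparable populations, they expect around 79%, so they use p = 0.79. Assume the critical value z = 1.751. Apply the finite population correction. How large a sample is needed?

89

Unadjusted: n₀ = 1.751² × 0.79 × 0.21 / 0.064² ≈ 124.18, so n₀ = 125.
Finite population correction with N = 300: n = n₀ / (1 + (n₀−1)/N) = 125 / (1 + 124/300) = 125 / 1.4133 ≈ 88.44.
Rounding up, n = 89.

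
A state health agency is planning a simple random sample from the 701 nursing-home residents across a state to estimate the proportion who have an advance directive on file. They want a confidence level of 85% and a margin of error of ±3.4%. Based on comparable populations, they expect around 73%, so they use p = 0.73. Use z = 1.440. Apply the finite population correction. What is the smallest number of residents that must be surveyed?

Unadjusted: n₀ = 1.440² × 0.73 × 0.27 / 0.034² ≈ 353.55, so n₀ = 354.
Finite population correction with N = 701: n = n₀ / (1 + (n₀−1)/N) = 354 / (1 + 353/701) = 354 / 1.5036 ≈ 235.44.
Rounding up, n = 236.

236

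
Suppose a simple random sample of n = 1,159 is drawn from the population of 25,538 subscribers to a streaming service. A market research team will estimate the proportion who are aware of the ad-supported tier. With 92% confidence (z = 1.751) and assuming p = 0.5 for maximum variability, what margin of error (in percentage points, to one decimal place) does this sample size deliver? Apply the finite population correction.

2.5

Finite-population factor: (N−n)/(N−1) = (25538−1159)/(25538−1) = 0.9547.
SE(p̂) = √[p(1−p)/n · (N−n)/(N−1)] = √[0.2500/1159 × 0.9547] = 0.01435.
E = z × SE = 1.751 × 0.01435 = 0.02513 ≈ 2.5 percentage points.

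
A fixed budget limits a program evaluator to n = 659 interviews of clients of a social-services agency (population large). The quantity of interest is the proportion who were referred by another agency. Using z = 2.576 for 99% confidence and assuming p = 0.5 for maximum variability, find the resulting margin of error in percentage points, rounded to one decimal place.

5.0

SE(p̂) = √[p(1−p)/n] = √[0.2500/659] = 0.01948.
E = z × SE = 2.576 × 0.01948 = 0.05017, or 5.0 percentage points.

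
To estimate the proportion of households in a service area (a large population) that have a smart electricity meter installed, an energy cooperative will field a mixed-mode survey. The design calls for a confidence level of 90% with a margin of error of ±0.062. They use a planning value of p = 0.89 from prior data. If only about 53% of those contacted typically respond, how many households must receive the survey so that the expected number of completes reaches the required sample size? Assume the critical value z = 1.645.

Completed interviews needed: n₀ = 1.645² × 0.0979 / 0.062² ≈ 68.92 → 69.
At a 53% response rate, contacts needed = 69 / 0.53 ≈ 130.19 → 131.

131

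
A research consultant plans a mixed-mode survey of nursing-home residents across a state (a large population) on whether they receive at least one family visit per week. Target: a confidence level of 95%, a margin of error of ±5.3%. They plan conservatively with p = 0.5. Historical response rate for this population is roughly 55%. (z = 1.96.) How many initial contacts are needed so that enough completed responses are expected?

Completed interviews needed: n₀ = 1.96² × 0.2500 / 0.053² ≈ 341.90 → 342.
At a 55% response rate, contacts needed = 342 / 0.55 ≈ 621.82 → 622.

622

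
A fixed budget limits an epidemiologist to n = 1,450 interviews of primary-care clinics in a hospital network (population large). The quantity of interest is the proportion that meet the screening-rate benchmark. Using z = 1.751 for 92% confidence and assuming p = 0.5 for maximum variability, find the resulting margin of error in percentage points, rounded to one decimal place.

SE(p̂) = √[p(1−p)/n] = √[0.2500/1450] = 0.01313.
E = z × SE = 1.751 × 0.01313 = 0.02299, or 2.3 percentage points.

2.3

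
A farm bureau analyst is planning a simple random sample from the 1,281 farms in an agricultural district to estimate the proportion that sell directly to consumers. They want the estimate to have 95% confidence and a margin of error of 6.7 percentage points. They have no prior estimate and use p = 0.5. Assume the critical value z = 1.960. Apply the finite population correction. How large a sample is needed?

184

Unadjusted: n₀ = 1.960² × 0.50 × 0.50 / 0.067² ≈ 213.95, so n₀ = 214.
Finite population correction with N = 1,281: n = n₀ / (1 + (n₀−1)/N) = 214 / (1 + 213/1281) = 214 / 1.1663 ≈ 183.49.
Rounding up, n = 184.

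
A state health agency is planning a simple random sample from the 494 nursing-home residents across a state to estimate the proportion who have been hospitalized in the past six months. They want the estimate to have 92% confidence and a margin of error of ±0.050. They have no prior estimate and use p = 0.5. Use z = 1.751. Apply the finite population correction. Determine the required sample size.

Unadjusted: n₀ = 1.751² × 0.50 × 0.50 / 0.050² ≈ 306.60, so n₀ = 307.
Finite population correction with N = 494: n = n₀ / (1 + (n₀−1)/N) = 307 / (1 + 306/494) = 307 / 1.6194 ≈ 189.57.
Rounding up, n = 190.

190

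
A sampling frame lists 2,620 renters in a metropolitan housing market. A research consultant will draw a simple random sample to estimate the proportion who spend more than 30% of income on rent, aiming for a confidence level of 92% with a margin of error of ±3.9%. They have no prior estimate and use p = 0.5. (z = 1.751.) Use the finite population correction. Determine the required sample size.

423

Unadjusted: n₀ = 1.751² × 0.50 × 0.50 / 0.039² ≈ 503.94, so n₀ = 504.
Finite population correction with N = 2,620: n = n₀ / (1 + (n₀−1)/N) = 504 / (1 + 503/2620) = 504 / 1.1920 ≈ 422.82.
Rounding up, n = 423.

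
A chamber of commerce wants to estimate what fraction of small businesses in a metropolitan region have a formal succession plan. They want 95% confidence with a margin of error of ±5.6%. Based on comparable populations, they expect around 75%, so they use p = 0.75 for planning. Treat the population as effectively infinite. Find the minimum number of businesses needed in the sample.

For 95% confidence, z = 1.960.
With p = 0.75, p(1−p) = 0.1875.
n = z²·p(1−p)/E² = 1.960² × 0.1875 / 0.056² = 3.8416 × 0.1875 / 0.003136 ≈ 229.69.
Rounding up gives n = 230.

230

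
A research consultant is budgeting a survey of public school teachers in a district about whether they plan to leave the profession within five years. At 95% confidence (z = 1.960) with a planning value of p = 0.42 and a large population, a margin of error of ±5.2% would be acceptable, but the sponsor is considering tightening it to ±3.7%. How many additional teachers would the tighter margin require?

337

At ±5.2%: n = 1.960² × 0.2436 / 0.052² ≈ 346.08 → 347.
At ±3.7%: n = 1.960² × 0.2436 / 0.037² ≈ 683.57 → 684.
Additional respondents: 684 − 347 = 337.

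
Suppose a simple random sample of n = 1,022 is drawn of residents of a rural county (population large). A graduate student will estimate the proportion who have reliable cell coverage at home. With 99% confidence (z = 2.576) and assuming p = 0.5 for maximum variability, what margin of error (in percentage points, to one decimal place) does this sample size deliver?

4.0

SE(p̂) = √[p(1−p)/n] = √[0.2500/1022] = 0.01564.
E = z × SE = 2.576 × 0.01564 = 0.04029, or 4.0 percentage points.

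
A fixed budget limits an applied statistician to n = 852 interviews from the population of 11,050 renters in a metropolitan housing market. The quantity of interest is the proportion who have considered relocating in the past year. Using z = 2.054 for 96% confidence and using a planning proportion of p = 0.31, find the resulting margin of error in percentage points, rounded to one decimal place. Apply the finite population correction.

Finite-population factor: (N−n)/(N−1) = (11050−852)/(11050−1) = 0.9230.
SE(p̂) = √[p(1−p)/n · (N−n)/(N−1)] = √[0.2139/852 × 0.9230] = 0.01522.
E = z × SE = 2.054 × 0.01522 = 0.03127 ≈ 3.1 percentage points.

3.1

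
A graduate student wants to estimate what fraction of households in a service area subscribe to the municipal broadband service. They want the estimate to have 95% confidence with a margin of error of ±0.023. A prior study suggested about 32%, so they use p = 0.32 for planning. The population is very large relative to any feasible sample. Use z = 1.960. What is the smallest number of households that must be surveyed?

1581

With p = 0.32, p(1−p) = 0.2176.
n = z²·p(1−p)/E² = 1.960² × 0.2176 / 0.023² = 3.8416 × 0.2176 / 0.000529 ≈ 1580.21.
Rounding up gives n = 1581.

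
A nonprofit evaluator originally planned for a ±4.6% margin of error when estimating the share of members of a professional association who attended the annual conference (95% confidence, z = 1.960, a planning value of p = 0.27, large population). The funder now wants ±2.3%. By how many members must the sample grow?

At ±4.6%: n = 1.960² × 0.1971 / 0.046² ≈ 357.84 → 358.
At ±2.3%: n = 1.960² × 0.1971 / 0.023² ≈ 1431.34 → 1432.
Additional respondents: 1432 − 358 = 1074.

1074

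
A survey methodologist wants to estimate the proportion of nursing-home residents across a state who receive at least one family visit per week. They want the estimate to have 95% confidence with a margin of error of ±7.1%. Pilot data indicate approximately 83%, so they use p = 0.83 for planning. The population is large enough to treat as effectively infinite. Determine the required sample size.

108

For 95% confidence, z = 1.96.
With p = 0.83, p(1−p) = 0.1411.
n = z²·p(1−p)/E² = 1.96² × 0.1411 / 0.071² = 3.8416 × 0.1411 / 0.005041 ≈ 107.53.
Rounding up gives n = 108.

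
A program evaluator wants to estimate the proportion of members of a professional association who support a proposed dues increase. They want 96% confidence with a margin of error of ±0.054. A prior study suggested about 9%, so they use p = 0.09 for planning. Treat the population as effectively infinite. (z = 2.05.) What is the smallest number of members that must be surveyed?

119

With p = 0.09, p(1−p) = 0.0819.
n = z²·p(1−p)/E² = 2.05² × 0.0819 / 0.054² = 4.2025 × 0.0819 / 0.002916 ≈ 118.03.
Rounding up gives n = 119.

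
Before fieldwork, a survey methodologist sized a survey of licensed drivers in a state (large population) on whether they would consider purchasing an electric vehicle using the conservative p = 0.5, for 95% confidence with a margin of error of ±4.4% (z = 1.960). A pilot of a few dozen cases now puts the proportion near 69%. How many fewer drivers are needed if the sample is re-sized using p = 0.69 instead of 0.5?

72

Conservative (p = 0.5): n = 1.960² × 0.25 / 0.044² ≈ 496.07 → 497.
Using p = 0.69: p(1−p) = 0.2139, so n = 1.960² × 0.2139 / 0.044² ≈ 424.44 → 425.
Reduction: 497 − 425 = 72.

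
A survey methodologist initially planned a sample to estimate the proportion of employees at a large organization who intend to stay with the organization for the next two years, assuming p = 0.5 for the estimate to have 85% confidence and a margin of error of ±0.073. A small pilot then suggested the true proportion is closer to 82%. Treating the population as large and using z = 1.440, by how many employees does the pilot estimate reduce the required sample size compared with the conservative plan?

40

Conservative (p = 0.5): n = 1.440² × 0.25 / 0.073² ≈ 97.28 → 98.
Using p = 0.82: p(1−p) = 0.1476, so n = 1.440² × 0.1476 / 0.073² ≈ 57.43 → 58.
Reduction: 98 − 58 = 40.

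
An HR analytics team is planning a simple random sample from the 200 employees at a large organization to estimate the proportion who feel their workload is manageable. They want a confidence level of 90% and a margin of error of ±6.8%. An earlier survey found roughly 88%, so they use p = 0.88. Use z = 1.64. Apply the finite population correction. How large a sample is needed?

48

Unadjusted: n₀ = 1.64² × 0.88 × 0.12 / 0.068² ≈ 61.42, so n₀ = 62.
Finite population correction with N = 200: n = n₀ / (1 + (n₀−1)/N) = 62 / (1 + 61/200) = 62 / 1.3050 ≈ 47.51.
Rounding up, n = 48.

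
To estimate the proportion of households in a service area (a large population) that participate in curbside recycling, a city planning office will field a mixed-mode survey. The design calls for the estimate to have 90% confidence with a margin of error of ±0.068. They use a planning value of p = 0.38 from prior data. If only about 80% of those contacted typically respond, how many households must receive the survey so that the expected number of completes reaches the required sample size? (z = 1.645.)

173

Completed interviews needed: n₀ = 1.645² × 0.2356 / 0.068² ≈ 137.88 → 138.
At an 80% response rate, contacts needed = 138 / 0.80 ≈ 172.50 → 173.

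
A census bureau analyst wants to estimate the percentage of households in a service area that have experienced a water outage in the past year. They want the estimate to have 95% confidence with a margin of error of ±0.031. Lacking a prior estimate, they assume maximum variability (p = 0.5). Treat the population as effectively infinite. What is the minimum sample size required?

1000

For 95% confidence, z = 1.960.
With p = 0.5, p(1−p) = 0.25.
n = z²·p(1−p)/E² = 1.960² × 0.2500 / 0.031² = 3.8416 × 0.2500 / 0.000961 ≈ 999.38.
Rounding up gives n = 1000.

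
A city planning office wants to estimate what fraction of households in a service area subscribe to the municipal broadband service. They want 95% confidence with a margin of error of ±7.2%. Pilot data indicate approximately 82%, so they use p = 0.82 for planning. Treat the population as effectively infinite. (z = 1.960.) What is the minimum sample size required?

With p = 0.82, p(1−p) = 0.1476.
n = z²·p(1−p)/E² = 1.960² × 0.1476 / 0.072² = 3.8416 × 0.1476 / 0.005184 ≈ 109.38.
Rounding up gives n = 110.

110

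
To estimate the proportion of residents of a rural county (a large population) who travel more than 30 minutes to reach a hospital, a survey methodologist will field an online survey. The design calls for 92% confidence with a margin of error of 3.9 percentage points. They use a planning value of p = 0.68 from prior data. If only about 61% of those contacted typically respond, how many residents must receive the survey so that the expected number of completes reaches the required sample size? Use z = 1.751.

Completed interviews needed: n₀ = 1.751² × 0.2176 / 0.039² ≈ 438.63 → 439.
At a 61% response rate, contacts needed = 439 / 0.61 ≈ 719.67 → 720.

720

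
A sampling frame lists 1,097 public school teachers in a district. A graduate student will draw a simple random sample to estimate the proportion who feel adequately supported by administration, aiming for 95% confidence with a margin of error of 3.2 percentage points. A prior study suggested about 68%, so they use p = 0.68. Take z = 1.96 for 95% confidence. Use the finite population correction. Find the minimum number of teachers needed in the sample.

469

Unadjusted: n₀ = 1.96² × 0.68 × 0.32 / 0.032² ≈ 816.34, so n₀ = 817.
Finite population correction with N = 1,097: n = n₀ / (1 + (n₀−1)/N) = 817 / (1 + 816/1097) = 817 / 1.7438 ≈ 468.50.
Rounding up, n = 469.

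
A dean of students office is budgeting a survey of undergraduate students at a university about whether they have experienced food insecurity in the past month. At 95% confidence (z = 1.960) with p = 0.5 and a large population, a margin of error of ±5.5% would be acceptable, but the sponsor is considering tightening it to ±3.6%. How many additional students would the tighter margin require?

At ±5.5%: n = 1.960² × 0.2500 / 0.055² ≈ 317.49 → 318.
At ±3.6%: n = 1.960² × 0.2500 / 0.036² ≈ 741.05 → 742.
Additional respondents: 742 − 318 = 424.

424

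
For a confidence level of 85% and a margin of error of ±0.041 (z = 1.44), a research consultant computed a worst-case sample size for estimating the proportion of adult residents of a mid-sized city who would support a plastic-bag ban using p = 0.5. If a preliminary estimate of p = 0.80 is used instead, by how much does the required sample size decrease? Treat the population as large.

111

Conservative (p = 0.5): n = 1.44² × 0.25 / 0.041² ≈ 308.39 → 309.
Using p = 0.80: p(1−p) = 0.1600, so n = 1.44² × 0.1600 / 0.041² ≈ 197.37 → 198.
Reduction: 309 − 198 = 111.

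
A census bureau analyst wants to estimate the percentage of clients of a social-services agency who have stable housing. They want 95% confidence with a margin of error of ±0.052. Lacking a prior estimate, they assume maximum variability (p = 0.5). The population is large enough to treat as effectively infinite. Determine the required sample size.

356

For 95% confidence, z = 1.96.
With p = 0.5, p(1−p) = 0.25.
n = z²·p(1−p)/E² = 1.96² × 0.2500 / 0.052² = 3.8416 × 0.2500 / 0.002704 ≈ 355.18.
Rounding up gives n = 356.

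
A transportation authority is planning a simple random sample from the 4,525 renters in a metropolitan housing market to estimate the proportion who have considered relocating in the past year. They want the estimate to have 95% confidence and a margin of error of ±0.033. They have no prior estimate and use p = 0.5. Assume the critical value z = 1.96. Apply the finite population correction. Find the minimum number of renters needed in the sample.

Unadjusted: n₀ = 1.96² × 0.50 × 0.50 / 0.033² ≈ 881.91, so n₀ = 882.
Finite population correction with N = 4,525: n = n₀ / (1 + (n₀−1)/N) = 882 / (1 + 881/4525) = 882 / 1.1947 ≈ 738.26.
Rounding up, n = 739.

739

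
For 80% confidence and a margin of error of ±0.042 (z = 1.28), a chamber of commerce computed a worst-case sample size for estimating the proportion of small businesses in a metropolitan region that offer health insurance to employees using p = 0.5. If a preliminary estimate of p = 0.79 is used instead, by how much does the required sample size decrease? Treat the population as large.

78

Conservative (p = 0.5): n = 1.28² × 0.25 / 0.042² ≈ 232.20 → 233.
Using p = 0.79: p(1−p) = 0.1659, so n = 1.28² × 0.1659 / 0.042² ≈ 154.09 → 155.
Reduction: 233 − 155 = 78.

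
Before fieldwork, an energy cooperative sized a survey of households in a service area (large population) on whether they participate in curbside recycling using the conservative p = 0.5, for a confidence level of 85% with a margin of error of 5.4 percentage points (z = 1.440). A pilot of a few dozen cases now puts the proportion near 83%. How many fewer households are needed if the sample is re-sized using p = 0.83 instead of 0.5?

Conservative (p = 0.5): n = 1.440² × 0.25 / 0.054² ≈ 177.78 → 178.
Using p = 0.83: p(1−p) = 0.1411, so n = 1.440² × 0.1411 / 0.054² ≈ 100.34 → 101.
Reduction: 178 − 101 = 77.

77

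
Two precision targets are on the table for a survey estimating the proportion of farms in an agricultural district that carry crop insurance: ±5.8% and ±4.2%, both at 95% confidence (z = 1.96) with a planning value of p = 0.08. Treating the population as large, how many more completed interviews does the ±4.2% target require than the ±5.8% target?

76

At ±5.8%: n = 1.96² × 0.0736 / 0.058² ≈ 84.05 → 85.
At ±4.2%: n = 1.96² × 0.0736 / 0.042² ≈ 160.28 → 161.
Additional respondents: 161 − 85 = 76.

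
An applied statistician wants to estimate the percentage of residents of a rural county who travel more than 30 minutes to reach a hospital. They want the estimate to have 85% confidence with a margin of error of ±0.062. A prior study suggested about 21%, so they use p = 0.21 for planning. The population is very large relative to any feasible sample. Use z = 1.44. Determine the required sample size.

With p = 0.21, p(1−p) = 0.1659.
n = z²·p(1−p)/E² = 1.44² × 0.1659 / 0.062² = 2.0736 × 0.1659 / 0.003844 ≈ 89.49.
Rounding up gives n = 90.

90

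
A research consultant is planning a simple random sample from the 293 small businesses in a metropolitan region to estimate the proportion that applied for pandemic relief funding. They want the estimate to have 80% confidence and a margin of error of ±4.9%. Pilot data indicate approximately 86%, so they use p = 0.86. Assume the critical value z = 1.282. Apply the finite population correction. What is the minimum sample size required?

Unadjusted: n₀ = 1.282² × 0.86 × 0.14 / 0.049² ≈ 82.42, so n₀ = 83.
Finite population correction with N = 293: n = n₀ / (1 + (n₀−1)/N) = 83 / (1 + 82/293) = 83 / 1.2799 ≈ 64.85.
Rounding up, n = 65.

65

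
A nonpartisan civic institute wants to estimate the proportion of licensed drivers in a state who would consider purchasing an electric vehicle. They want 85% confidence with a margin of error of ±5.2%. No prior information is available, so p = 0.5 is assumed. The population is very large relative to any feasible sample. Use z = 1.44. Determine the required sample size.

192

With p = 0.5, p(1−p) = 0.25.
n = z²·p(1−p)/E² = 1.44² × 0.2500 / 0.052² = 2.0736 × 0.2500 / 0.002704 ≈ 191.72.
Rounding up gives n = 192.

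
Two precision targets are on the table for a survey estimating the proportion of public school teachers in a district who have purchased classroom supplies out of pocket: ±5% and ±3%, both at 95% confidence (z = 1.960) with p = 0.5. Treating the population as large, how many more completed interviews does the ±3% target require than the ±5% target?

683

At ±5%: n = 1.960² × 0.2500 / 0.050² ≈ 384.16 → 385.
At ±3%: n = 1.960² × 0.2500 / 0.030² ≈ 1067.11 → 1068.
Additional respondents: 1068 − 385 = 683.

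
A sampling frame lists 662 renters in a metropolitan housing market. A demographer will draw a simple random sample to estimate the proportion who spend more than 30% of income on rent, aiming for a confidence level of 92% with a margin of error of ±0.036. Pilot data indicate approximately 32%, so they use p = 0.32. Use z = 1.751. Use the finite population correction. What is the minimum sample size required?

Unadjusted: n₀ = 1.751² × 0.32 × 0.68 / 0.036² ≈ 514.79, so n₀ = 515.
Finite population correction with N = 662: n = n₀ / (1 + (n₀−1)/N) = 515 / (1 + 514/662) = 515 / 1.7764 ≈ 289.91.
Rounding up, n = 290.

290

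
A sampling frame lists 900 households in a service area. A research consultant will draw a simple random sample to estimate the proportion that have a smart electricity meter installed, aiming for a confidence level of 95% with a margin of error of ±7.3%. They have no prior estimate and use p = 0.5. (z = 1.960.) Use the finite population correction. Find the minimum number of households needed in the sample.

151

Unadjusted: n₀ = 1.960² × 0.50 × 0.50 / 0.073² ≈ 180.22, so n₀ = 181.
Finite population correction with N = 900: n = n₀ / (1 + (n₀−1)/N) = 181 / (1 + 180/900) = 181 / 1.2000 ≈ 150.83.
Rounding up, n = 151.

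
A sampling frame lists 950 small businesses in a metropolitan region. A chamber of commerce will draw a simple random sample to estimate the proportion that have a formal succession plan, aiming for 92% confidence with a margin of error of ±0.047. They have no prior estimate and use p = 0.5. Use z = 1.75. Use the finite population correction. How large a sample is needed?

255

Unadjusted: n₀ = 1.75² × 0.50 × 0.50 / 0.047² ≈ 346.59, so n₀ = 347.
Finite population correction with N = 950: n = n₀ / (1 + (n₀−1)/N) = 347 / (1 + 346/950) = 347 / 1.3642 ≈ 254.36.
Rounding up, n = 255.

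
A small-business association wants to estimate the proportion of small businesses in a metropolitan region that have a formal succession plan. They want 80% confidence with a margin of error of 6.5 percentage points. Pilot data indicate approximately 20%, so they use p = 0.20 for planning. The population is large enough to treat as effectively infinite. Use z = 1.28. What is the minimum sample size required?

With p = 0.20, p(1−p) = 0.1600.
n = z²·p(1−p)/E² = 1.28² × 0.1600 / 0.065² = 1.6384 × 0.1600 / 0.004225 ≈ 62.05.
Rounding up gives n = 63.

63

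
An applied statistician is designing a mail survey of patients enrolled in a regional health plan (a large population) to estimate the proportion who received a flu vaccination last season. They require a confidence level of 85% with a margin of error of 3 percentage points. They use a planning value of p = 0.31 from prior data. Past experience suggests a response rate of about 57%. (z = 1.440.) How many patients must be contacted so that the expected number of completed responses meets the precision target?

Completed interviews needed: n₀ = 1.440² × 0.2139 / 0.030² ≈ 492.83 → 493.
At a 57% response rate, contacts needed = 493 / 0.57 ≈ 864.91 → 865.

865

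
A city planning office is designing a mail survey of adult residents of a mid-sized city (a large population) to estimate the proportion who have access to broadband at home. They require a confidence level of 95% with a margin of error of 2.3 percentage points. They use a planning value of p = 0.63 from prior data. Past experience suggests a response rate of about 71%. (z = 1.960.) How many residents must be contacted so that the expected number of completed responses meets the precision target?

2385

Completed interviews needed: n₀ = 1.960² × 0.2331 / 0.023² ≈ 1692.77 → 1693.
At a 71% response rate, contacts needed = 1693 / 0.71 ≈ 2384.51 → 2385.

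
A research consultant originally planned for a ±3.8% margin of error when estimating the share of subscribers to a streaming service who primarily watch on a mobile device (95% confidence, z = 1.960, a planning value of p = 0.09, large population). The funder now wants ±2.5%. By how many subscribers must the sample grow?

286

At ±3.8%: n = 1.960² × 0.0819 / 0.038² ≈ 217.89 → 218.
At ±2.5%: n = 1.960² × 0.0819 / 0.025² ≈ 503.40 → 504.
Additional respondents: 504 − 218 = 286.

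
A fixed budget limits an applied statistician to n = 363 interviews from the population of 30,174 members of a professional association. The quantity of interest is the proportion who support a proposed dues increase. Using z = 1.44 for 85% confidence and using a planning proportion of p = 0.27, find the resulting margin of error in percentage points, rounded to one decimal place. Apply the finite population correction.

3.3

Finite-population factor: (N−n)/(N−1) = (30174−363)/(30174−1) = 0.9880.
SE(p̂) = √[p(1−p)/n · (N−n)/(N−1)] = √[0.1971/363 × 0.9880] = 0.02316.
E = z × SE = 1.44 × 0.02316 = 0.03335 ≈ 3.3 percentage points.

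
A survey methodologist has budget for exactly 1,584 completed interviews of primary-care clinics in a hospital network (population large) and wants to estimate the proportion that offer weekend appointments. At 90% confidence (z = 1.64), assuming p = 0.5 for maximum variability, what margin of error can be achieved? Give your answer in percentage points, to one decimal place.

2.1

SE(p̂) = √[p(1−p)/n] = √[0.2500/1584] = 0.01256.
E = z × SE = 1.64 × 0.01256 = 0.02060, or 2.1 percentage points.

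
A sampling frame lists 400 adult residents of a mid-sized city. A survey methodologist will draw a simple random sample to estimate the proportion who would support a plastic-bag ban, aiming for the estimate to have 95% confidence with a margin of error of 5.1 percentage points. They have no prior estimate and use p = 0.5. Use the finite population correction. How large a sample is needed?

193

For 95% confidence, z = 1.960.
Unadjusted: n₀ = 1.960² × 0.50 × 0.50 / 0.051² ≈ 369.24, so n₀ = 370.
Finite population correction with N = 400: n = n₀ / (1 + (n₀−1)/N) = 370 / (1 + 369/400) = 370 / 1.9225 ≈ 192.46.
Rounding up, n = 193.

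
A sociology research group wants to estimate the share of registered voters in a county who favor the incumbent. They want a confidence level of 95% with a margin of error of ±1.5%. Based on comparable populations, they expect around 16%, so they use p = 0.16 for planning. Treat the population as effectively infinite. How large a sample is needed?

For 95% confidence, z = 1.960.
With p = 0.16, p(1−p) = 0.1344.
n = z²·p(1−p)/E² = 1.960² × 0.1344 / 0.015² = 3.8416 × 0.1344 / 0.000225 ≈ 2294.72.
Rounding up gives n = 2295.

2295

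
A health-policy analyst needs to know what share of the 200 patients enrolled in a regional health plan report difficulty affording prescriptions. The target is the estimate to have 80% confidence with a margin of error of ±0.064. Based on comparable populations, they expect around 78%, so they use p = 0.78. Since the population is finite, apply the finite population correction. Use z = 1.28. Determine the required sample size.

Unadjusted: n₀ = 1.28² × 0.78 × 0.22 / 0.064² ≈ 68.64, so n₀ = 69.
Finite population correction with N = 200: n = n₀ / (1 + (n₀−1)/N) = 69 / (1 + 68/200) = 69 / 1.3400 ≈ 51.49.
Rounding up, n = 52.

52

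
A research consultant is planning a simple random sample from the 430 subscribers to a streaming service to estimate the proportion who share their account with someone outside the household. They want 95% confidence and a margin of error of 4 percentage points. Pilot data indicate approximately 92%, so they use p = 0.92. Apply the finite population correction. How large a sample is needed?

For 95% confidence, z = 1.96.
Unadjusted: n₀ = 1.96² × 0.92 × 0.08 / 0.040² ≈ 176.71, so n₀ = 177.
Finite population correction with N = 430: n = n₀ / (1 + (n₀−1)/N) = 177 / (1 + 176/430) = 177 / 1.4093 ≈ 125.59.
Rounding up, n = 126.

126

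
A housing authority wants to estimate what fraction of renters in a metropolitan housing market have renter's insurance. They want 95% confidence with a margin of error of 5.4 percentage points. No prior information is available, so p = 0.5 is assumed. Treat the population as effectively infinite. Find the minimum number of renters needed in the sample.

330

For 95% confidence, z = 1.96.
With p = 0.5, p(1−p) = 0.25.
n = z²·p(1−p)/E² = 1.96² × 0.2500 / 0.054² = 3.8416 × 0.2500 / 0.002916 ≈ 329.36.
Rounding up gives n = 330.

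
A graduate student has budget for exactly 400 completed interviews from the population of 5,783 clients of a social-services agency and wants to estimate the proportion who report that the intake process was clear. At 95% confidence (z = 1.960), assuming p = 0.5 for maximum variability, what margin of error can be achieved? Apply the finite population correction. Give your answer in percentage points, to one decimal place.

4.7

Finite-population factor: (N−n)/(N−1) = (5783−400)/(5783−1) = 0.9310.
SE(p̂) = √[p(1−p)/n · (N−n)/(N−1)] = √[0.2500/400 × 0.9310] = 0.02412.
E = z × SE = 1.960 × 0.02412 = 0.04728 ≈ 4.7 percentage points.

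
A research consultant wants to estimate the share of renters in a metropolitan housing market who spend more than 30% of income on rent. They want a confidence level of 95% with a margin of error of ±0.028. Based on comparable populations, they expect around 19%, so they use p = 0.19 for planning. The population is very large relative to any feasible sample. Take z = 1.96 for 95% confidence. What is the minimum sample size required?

With p = 0.19, p(1−p) = 0.1539.
n = z²·p(1−p)/E² = 1.96² × 0.1539 / 0.028² = 3.8416 × 0.1539 / 0.000784 ≈ 754.11.
Rounding up gives n = 755.

755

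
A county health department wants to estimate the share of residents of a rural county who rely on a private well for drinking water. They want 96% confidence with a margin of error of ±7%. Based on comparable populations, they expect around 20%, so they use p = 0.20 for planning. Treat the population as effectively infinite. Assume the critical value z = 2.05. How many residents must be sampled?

138

With p = 0.20, p(1−p) = 0.1600.
n = z²·p(1−p)/E² = 2.05² × 0.1600 / 0.070² = 4.2025 × 0.1600 / 0.004900 ≈ 137.22.
Rounding up gives n = 138.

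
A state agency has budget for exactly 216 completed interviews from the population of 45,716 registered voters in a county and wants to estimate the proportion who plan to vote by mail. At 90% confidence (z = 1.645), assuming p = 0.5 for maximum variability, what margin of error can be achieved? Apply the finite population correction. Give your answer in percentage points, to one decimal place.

Finite-population factor: (N−n)/(N−1) = (45716−216)/(45716−1) = 0.9953.
SE(p̂) = √[p(1−p)/n · (N−n)/(N−1)] = √[0.2500/216 × 0.9953] = 0.03394.
E = z × SE = 1.645 × 0.03394 = 0.05583 ≈ 5.6 percentage points.

5.6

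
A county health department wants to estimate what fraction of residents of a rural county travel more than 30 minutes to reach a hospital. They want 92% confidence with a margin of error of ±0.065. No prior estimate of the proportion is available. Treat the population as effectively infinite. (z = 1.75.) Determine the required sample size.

182

With no prior estimate, use p = 0.5, giving p(1−p) = 0.25.
n = z²·p(1−p)/E² = 1.75² × 0.2500 / 0.065² = 3.0625 × 0.2500 / 0.004225 ≈ 181.21.
Rounding up gives n = 182.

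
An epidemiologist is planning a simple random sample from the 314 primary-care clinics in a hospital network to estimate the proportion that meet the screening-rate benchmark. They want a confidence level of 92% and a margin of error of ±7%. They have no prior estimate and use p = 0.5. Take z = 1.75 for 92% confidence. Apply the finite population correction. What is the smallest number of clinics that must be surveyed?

105

Unadjusted: n₀ = 1.75² × 0.50 × 0.50 / 0.070² ≈ 156.25, so n₀ = 157.
Finite population correction with N = 314: n = n₀ / (1 + (n₀−1)/N) = 157 / (1 + 156/314) = 157 / 1.4968 ≈ 104.89.
Rounding up, n = 105.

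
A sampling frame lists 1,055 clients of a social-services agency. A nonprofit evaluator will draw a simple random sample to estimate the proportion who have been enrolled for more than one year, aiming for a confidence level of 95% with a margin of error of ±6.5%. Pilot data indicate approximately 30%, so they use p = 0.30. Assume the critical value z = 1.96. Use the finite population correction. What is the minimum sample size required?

Unadjusted: n₀ = 1.96² × 0.30 × 0.70 / 0.065² ≈ 190.94, so n₀ = 191.
Finite population correction with N = 1,055: n = n₀ / (1 + (n₀−1)/N) = 191 / (1 + 190/1055) = 191 / 1.1801 ≈ 161.85.
Rounding up, n = 162.

162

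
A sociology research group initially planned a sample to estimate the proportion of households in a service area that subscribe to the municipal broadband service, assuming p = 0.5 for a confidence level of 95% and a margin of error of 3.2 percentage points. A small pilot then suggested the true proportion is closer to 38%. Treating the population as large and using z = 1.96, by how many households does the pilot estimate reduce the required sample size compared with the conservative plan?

Conservative (p = 0.5): n = 1.96² × 0.25 / 0.032² ≈ 937.89 → 938.
Using p = 0.38: p(1−p) = 0.2356, so n = 1.96² × 0.2356 / 0.032² ≈ 883.87 → 884.
Reduction: 938 − 884 = 54.

54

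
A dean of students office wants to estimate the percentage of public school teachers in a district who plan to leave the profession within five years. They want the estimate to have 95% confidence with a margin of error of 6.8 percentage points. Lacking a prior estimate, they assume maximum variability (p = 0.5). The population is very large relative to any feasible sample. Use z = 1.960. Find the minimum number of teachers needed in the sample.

With p = 0.5, p(1−p) = 0.25.
n = z²·p(1−p)/E² = 1.960² × 0.2500 / 0.068² = 3.8416 × 0.2500 / 0.004624 ≈ 207.70.
Rounding up gives n = 208.

208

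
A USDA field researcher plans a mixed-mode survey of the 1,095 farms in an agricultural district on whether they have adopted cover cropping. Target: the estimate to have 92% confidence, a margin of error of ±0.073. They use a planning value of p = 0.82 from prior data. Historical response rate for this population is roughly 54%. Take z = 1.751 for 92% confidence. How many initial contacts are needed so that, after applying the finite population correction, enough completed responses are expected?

Completed interviews needed (unadjusted): n₀ = 1.751² × 0.1476 / 0.073² ≈ 84.92 → 85.
FPC for N = 1,095: n = 85 / (1 + 84/1095) = 85 / 1.0767 ≈ 78.94 → 79.
At a 54% response rate, contacts needed = 79 / 0.54 ≈ 146.30 → 147.

147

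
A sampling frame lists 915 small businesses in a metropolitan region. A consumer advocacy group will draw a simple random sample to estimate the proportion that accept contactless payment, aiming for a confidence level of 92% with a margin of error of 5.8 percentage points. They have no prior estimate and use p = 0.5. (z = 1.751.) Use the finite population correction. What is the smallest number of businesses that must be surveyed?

Unadjusted: n₀ = 1.751² × 0.50 × 0.50 / 0.058² ≈ 227.85, so n₀ = 228.
Finite population correction with N = 915: n = n₀ / (1 + (n₀−1)/N) = 228 / (1 + 227/915) = 228 / 1.2481 ≈ 182.68.
Rounding up, n = 183.

183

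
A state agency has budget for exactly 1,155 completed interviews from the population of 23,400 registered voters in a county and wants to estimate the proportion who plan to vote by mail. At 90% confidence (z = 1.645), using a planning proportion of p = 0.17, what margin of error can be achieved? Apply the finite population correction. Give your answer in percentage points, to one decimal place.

1.8

Finite-population factor: (N−n)/(N−1) = (23400−1155)/(23400−1) = 0.9507.
SE(p̂) = √[p(1−p)/n · (N−n)/(N−1)] = √[0.1411/1155 × 0.9507] = 0.01078.
E = z × SE = 1.645 × 0.01078 = 0.01773 ≈ 1.8 percentage points.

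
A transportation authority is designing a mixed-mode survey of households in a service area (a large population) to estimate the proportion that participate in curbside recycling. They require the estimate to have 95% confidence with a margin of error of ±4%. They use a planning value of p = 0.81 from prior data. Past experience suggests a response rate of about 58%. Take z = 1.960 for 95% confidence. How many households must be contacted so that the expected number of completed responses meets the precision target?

Completed interviews needed: n₀ = 1.960² × 0.1539 / 0.040² ≈ 369.51 → 370.
At a 58% response rate, contacts needed = 370 / 0.58 ≈ 637.93 → 638.

638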